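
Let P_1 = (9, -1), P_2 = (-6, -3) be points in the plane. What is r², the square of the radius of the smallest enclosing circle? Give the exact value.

The smallest circle enclosing two points has them as diameter endpoints.
Centre = midpoint = (1.5, -2); r² = |P_1P_2|²/4 = 229/4 = 57.25.

57.25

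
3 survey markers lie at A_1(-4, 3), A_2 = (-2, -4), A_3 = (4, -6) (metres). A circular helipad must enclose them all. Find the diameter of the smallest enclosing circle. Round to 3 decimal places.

12.042

Side lengths²: A_1A_2² = 53, A_1A_3² = 145, A_2A_3² = 40.
Since A_1A_3² = 145 ≥ 53 + 40 = 93, the angle opposite A_1A_3 is not acute, so the smallest enclosing circle has A_1A_3 as diameter.
Centre = midpoint of A_1A_3 = (0, -1.5), r² = 145/4 = 36.25.
Diameter = 2r = 2√(36.25) ≈ 12.042.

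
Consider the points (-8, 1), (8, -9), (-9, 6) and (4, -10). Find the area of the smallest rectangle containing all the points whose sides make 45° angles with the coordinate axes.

96

In coordinates u = x + y, v = x − y the rectangle is axis-aligned; the map (x,y)→(u,v) scales areas by 2.
u-values: -7, -1, -3, -6; range = -1 − (-7) = 6.
v-values: -9, 17, -15, 14; range = 17 − (-15) = 32.
Area = (6 × 32) / 2 = 96.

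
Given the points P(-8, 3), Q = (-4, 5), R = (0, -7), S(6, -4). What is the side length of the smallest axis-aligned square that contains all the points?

The bounding box has width 14 and height 12.
An axis-aligned square enclosing the set must have side ≥ max(width, height).
So the minimum side is max(14, 12) = 14.

14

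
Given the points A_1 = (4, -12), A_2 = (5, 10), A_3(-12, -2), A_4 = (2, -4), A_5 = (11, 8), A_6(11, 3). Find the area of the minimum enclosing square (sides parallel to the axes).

529

The bounding box has width 23 and height 22.
An axis-aligned square enclosing the set must have side ≥ max(width, height).
So the minimum side is max(23, 22) = 23.
Area = 23² = 529.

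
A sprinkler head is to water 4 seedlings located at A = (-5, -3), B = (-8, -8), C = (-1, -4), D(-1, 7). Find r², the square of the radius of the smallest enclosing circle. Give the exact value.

68.5

The minimum enclosing circle of a finite set is fixed by two of the points (as a diameter) or three (as a circumcircle).
The farthest pair is B–D with squared distance 274. The circle on this segment as diameter has centre (-4.5, -0.5) and r² = 274/4 = 68.5.
Check A: distance² to centre = 6.5 ≤ 68.5, so it lies inside.
All remaining points lie in this disk, and no smaller disk contains both endpoints, so this is the minimum enclosing circle.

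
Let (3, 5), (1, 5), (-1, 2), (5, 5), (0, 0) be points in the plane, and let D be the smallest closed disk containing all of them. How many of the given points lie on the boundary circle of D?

3

The farthest pair is (5, 5)–(0, 0) with squared distance 50. The circle on this segment as diameter has centre (2.5, 2.5) and r² = 50/4 = 12.5.
Check (3, 5): distance² to centre = 6.5 ≤ 12.5, so it lies inside.
All remaining points lie in this disk, and no smaller disk contains both endpoints, so this is the minimum enclosing circle.
The points at distance exactly r from the centre are (-1, 2), (5, 5), (0, 0) — 3 points.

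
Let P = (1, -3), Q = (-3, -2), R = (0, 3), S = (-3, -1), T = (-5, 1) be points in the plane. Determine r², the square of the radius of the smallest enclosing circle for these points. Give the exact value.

13.6220703125

The minimum enclosing circle of a finite set is fixed by two of the points (as a diameter) or three (as a circumcircle).
The minimum enclosing circle is determined by three boundary points: P, R, T.
Their circumcentre is (-1.5625, -0.34375) with r² = 13.6220703125.
The farthest remaining point Q is at distance² 4.8095703125 ≤ 13.6220703125.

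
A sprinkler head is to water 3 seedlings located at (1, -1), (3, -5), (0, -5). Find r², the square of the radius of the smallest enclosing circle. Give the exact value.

5.3125

Call the three points A, B, C in the order given.
Side lengths²: AB² = 20, AC² = 17, BC² = 9.
Since AB² = 20 < 17 + 9 = 26, the triangle is acute, so the smallest enclosing circle is the circumcircle.
Circumcentre = (1.5, -3.25), r² = 5.3125.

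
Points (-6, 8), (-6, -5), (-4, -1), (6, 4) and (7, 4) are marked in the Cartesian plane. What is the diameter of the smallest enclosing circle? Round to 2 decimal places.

The minimum enclosing circle is determined by three boundary points: (-6, 8), (-6, -5), (7, 4).
Their circumcentre is (-23/26, 1.5) with r² = 23125/338.
The farthest remaining point (6, 4) is at distance² 18133/338 ≤ 23125/338.
Diameter = 2r = 2√(23125/338) ≈ 16.54.

16.54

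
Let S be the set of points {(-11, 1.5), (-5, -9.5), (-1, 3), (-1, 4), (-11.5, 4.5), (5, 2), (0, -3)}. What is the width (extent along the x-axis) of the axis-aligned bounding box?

16.5

max x = 5, min x = -11.5, so width = 16.5.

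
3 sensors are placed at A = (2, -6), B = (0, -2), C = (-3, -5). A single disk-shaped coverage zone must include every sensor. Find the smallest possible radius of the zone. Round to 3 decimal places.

2.687

Side lengths²: AB² = 20, AC² = 26, BC² = 18.
Since AC² = 26 < 20 + 18 = 38, the triangle is acute, so the smallest enclosing circle is the circumcircle.
Circumcentre = (-1/3, -14/3), r² = 65/9.
r = √(65/9) ≈ 2.687.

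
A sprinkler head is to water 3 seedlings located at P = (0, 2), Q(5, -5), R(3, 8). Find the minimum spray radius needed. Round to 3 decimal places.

Side lengths²: PQ² = 74, PR² = 45, QR² = 173.
Since QR² = 173 ≥ 74 + 45 = 119, the angle opposite QR is not acute, so the smallest enclosing circle has QR as diameter.
Centre = midpoint of QR = (4, 1.5), r² = 173/4 = 43.25.
r = √(43.25) ≈ 6.576.

6.576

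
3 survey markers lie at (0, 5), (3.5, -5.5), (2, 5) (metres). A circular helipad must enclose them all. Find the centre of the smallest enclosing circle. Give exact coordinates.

Call the three points A, B, C in the order given.
Side lengths²: AB² = 122.5, AC² = 4, BC² = 112.5.
Since AB² = 122.5 ≥ 112.5 + 4 = 116.5, the angle opposite AB is not acute, so the smallest enclosing circle has AB as diameter.
Centre = midpoint of AB = (1.75, -0.25), r² = 122.5/4 = 30.625.
Centre = (1.75, -0.25).

(1.75, -0.25)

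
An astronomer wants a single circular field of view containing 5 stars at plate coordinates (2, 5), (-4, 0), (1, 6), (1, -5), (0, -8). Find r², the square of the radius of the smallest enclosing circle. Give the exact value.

The minimum enclosing circle of a finite set is fixed by two of the points (as a diameter) or three (as a circumcircle).
The farthest pair is (1, 6)–(0, -8) with squared distance 197. The circle on this segment as diameter has centre (0.5, -1) and r² = 197/4 = 49.25.
Check (2, 5): distance² to centre = 38.25 ≤ 49.25, so it lies inside.
All remaining points lie in this disk, and no smaller disk contains both endpoints, so this is the minimum enclosing circle.

49.25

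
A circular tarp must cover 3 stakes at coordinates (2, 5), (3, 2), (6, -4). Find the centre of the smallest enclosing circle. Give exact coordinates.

(4, 0.5)

Call the three points A, B, C in the order given.
Side lengths²: AB² = 10, AC² = 97, BC² = 45.
Since AC² = 97 ≥ 45 + 10 = 55, the angle opposite AC is not acute, so the smallest enclosing circle has AC as diameter.
Centre = midpoint of AC = (4, 0.5), r² = 97/4 = 24.25.
Centre = (4, 0.5).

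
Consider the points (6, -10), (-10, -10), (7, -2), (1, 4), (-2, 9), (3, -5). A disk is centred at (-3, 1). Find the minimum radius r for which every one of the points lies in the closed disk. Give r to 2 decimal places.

The required radius is the distance from (-3, 1) to the farthest point.
Squared distances: 202, 170, 109, 25, 65, 72.
Maximum is 202, attained at (6, -10).
r = √202 ≈ 14.21.

14.21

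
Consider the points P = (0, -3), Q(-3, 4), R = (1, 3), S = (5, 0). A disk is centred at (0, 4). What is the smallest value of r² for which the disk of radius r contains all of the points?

The required radius is the distance from (0, 4) to the farthest point.
Squared distances: 49, 9, 2, 41.
Maximum is 49, attained at P.

49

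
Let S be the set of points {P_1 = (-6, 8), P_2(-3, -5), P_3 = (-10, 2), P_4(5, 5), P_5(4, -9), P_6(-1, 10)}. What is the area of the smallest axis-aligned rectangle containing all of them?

x ranges over [-10, 5], width 15.
y ranges over [-9, 10], height 19.
Area = 15 × 19 = 285.

285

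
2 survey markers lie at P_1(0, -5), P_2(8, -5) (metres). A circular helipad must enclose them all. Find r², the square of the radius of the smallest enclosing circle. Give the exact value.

16

The smallest circle enclosing two points has them as diameter endpoints.
Centre = midpoint = (4, -5); r² = |P_1P_2|²/4 = 64/4 = 16.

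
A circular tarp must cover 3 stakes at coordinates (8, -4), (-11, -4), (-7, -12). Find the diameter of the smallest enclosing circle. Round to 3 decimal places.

19.007

Call the three points A, B, C in the order given.
Side lengths²: AB² = 361, AC² = 289, BC² = 80.
Since AB² = 361 < 289 + 80 = 369, the triangle is acute, so the smallest enclosing circle is the circumcircle.
Circumcentre = (-1.5, -4.25), r² = 90.3125.
Diameter = 2r = 2√(90.3125) ≈ 19.007.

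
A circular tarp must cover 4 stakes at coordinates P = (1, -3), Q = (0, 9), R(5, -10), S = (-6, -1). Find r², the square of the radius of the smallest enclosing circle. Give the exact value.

96.5

A smallest enclosing disk is always determined by at most three of the input points on its boundary.
The farthest pair is Q–R with squared distance 386. The circle on this segment as diameter has centre (2.5, -0.5) and r² = 386/4 = 96.5.
Check P: distance² to centre = 8.5 ≤ 96.5, so it lies inside.
All remaining points lie in this disk, and no smaller disk contains both endpoints, so this is the minimum enclosing circle.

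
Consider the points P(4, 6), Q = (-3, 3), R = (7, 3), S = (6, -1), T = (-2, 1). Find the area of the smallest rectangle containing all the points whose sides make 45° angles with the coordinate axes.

In coordinates u = x + y, v = x − y the rectangle is axis-aligned; the map (x,y)→(u,v) scales areas by 2.
u-values: 10, 0, 10, 5, -1; range = 10 − (-1) = 11.
v-values: -2, -6, 4, 7, -3; range = 7 − (-6) = 13.
Area = (11 × 13) / 2 = 71.5.

71.5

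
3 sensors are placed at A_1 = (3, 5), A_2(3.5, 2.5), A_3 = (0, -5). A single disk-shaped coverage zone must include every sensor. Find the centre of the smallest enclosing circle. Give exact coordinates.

(1.5, 0)

Side lengths²: A_1A_2² = 6.5, A_1A_3² = 109, A_2A_3² = 68.5.
Since A_1A_3² = 109 ≥ 68.5 + 6.5 = 75, the angle opposite A_1A_3 is not acute, so the smallest enclosing circle has A_1A_3 as diameter.
Centre = midpoint of A_1A_3 = (1.5, 0), r² = 109/4 = 27.25.
Centre = (1.5, 0).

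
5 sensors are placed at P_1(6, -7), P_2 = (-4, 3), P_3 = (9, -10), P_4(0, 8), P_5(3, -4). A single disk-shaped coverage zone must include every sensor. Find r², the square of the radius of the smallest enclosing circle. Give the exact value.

By Welzl's lemma the MEC is supported by two points (diametrically opposite) or three points (on a circumcircle).
The farthest pair is P_3–P_4 with squared distance 405. The circle on this segment as diameter has centre (4.5, -1) and r² = 405/4 = 101.25.
Check P_1: distance² to centre = 38.25 ≤ 101.25, so it lies inside.
All remaining points lie in this disk, and no smaller disk contains both endpoints, so this is the minimum enclosing circle.

101.25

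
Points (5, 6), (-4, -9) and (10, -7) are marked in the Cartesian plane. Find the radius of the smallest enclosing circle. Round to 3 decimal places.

8.973

Call the three points A, B, C in the order given.
Side lengths²: AB² = 306, AC² = 194, BC² = 200.
Since AB² = 306 < 200 + 194 = 394, the triangle is acute, so the smallest enclosing circle is the circumcircle.
Circumcentre = (2.21875, -2.53125), r² = 80.517578125.
r = √(80.517578125) ≈ 8.973.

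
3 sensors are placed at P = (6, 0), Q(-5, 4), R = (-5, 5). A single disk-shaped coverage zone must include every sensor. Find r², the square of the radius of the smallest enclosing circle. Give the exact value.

Side lengths²: PQ² = 137, PR² = 146, QR² = 1.
Since PR² = 146 ≥ 137 + 1 = 138, the angle opposite PR is not acute, so the smallest enclosing circle has PR as diameter.
Centre = midpoint of PR = (0.5, 2.5), r² = 146/4 = 36.5.

36.5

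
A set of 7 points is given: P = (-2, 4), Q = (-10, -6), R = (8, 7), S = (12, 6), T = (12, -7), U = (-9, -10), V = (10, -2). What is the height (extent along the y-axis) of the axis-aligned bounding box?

max y = 7, min y = -10, so height = 17.

17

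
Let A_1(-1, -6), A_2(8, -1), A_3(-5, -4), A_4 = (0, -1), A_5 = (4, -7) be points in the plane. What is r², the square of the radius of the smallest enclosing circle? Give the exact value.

The farthest pair is A_2–A_3 with squared distance 178. The circle on this segment as diameter has centre (1.5, -2.5) and r² = 178/4 = 44.5.
Check A_1: distance² to centre = 18.5 ≤ 44.5, so it lies inside.
All remaining points lie in this disk, and no smaller disk contains both endpoints, so this is the minimum enclosing circle.

44.5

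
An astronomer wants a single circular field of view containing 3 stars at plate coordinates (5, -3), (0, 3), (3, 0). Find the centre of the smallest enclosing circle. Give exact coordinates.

Call the three points A, B, C in the order given.
Side lengths²: AB² = 61, AC² = 13, BC² = 18.
Since AB² = 61 ≥ 18 + 13 = 31, the angle opposite AB is not acute, so the smallest enclosing circle has AB as diameter.
Centre = midpoint of AB = (2.5, 0), r² = 61/4 = 15.25.
Centre = (2.5, 0).

(2.5, 0)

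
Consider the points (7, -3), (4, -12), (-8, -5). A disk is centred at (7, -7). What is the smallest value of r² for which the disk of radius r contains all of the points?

The required radius is the distance from (7, -7) to the farthest point.
Squared distances: 16, 34, 229.
Maximum is 229, attained at (-8, -5).

229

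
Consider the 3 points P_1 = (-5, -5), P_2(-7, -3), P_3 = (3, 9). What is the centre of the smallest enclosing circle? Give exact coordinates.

Side lengths²: P_1P_2² = 8, P_1P_3² = 260, P_2P_3² = 244.
Since P_1P_3² = 260 ≥ 244 + 8 = 252, the angle opposite P_1P_3 is not acute, so the smallest enclosing circle has P_1P_3 as diameter.
Centre = midpoint of P_1P_3 = (-1, 2), r² = 260/4 = 65.
Centre = (-1, 2).

(-1, 2)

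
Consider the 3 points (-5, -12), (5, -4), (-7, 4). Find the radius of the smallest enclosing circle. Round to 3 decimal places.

8.461

Call the three points A, B, C in the order given.
Side lengths²: AB² = 164, AC² = 260, BC² = 208.
Since AC² = 260 < 208 + 164 = 372, the triangle is acute, so the smallest enclosing circle is the circumcircle.
Circumcentre = (-38/11, -81/22), r² = 34645/484.
r = √(34645/484) ≈ 8.461.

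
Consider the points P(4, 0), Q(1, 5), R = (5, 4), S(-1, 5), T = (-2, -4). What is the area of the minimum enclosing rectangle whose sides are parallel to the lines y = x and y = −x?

75

In coordinates u = x + y, v = x − y the rectangle is axis-aligned; the map (x,y)→(u,v) scales areas by 2.
u-values: 4, 6, 9, 4, -6; range = 9 − (-6) = 15.
v-values: 4, -4, 1, -6, 2; range = 4 − (-6) = 10.
Area = (15 × 10) / 2 = 75.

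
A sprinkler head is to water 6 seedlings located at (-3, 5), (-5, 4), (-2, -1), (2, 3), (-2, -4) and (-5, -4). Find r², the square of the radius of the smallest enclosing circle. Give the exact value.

The minimum enclosing circle is determined by three boundary points: (-3, 5), (2, 3), (-5, -4).
Their circumcentre is (-29/14, 1/14) with r² = 2465/98.
The farthest remaining point (-5, 4) is at distance² 2353/98 ≤ 2465/98.

2465/98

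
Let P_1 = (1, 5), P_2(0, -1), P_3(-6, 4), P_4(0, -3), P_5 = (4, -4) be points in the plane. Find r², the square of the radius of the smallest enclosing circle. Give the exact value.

41

A smallest enclosing disk is always determined by at most three of the input points on its boundary.
The farthest pair is P_3–P_5 with squared distance 164. The circle on this segment as diameter has centre (-1, 0) and r² = 164/4 = 41.
Check P_1: distance² to centre = 29 ≤ 41, so it lies inside.
All remaining points lie in this disk, and no smaller disk contains both endpoints, so this is the minimum enclosing circle.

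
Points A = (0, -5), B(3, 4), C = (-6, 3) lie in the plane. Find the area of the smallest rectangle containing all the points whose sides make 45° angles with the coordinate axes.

84

In coordinates u = x + y, v = x − y the rectangle is axis-aligned; the map (x,y)→(u,v) scales areas by 2.
u-values: -5, 7, -3; range = 7 − (-5) = 12.
v-values: 5, -1, -9; range = 5 − (-9) = 14.
Area = (12 × 14) / 2 = 84.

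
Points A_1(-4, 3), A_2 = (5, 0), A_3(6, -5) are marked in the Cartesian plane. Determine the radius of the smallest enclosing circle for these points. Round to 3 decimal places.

6.403

Side lengths²: A_1A_2² = 90, A_1A_3² = 164, A_2A_3² = 26.
Since A_1A_3² = 164 ≥ 90 + 26 = 116, the angle opposite A_1A_3 is not acute, so the smallest enclosing circle has A_1A_3 as diameter.
Centre = midpoint of A_1A_3 = (1, -1), r² = 164/4 = 41.
r = √41 ≈ 6.403.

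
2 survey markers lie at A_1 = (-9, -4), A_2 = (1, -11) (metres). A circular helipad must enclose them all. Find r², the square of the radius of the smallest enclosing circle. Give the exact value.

The smallest circle enclosing two points has them as diameter endpoints.
Centre = midpoint = (-4, -7.5); r² = |A_1A_2|²/4 = 149/4 = 37.25.

37.25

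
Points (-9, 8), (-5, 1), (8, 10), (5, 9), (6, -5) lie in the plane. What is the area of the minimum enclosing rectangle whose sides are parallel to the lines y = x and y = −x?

308

In coordinates u = x + y, v = x − y the rectangle is axis-aligned; the map (x,y)→(u,v) scales areas by 2.
u-values: -1, -4, 18, 14, 1; range = 18 − (-4) = 22.
v-values: -17, -6, -2, -4, 11; range = 11 − (-17) = 28.
Area = (22 × 28) / 2 = 308.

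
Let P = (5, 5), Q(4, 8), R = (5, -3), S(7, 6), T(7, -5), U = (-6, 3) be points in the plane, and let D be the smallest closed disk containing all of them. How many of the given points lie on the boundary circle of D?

3

The minimum enclosing circle of a finite set is fixed by two of the points (as a diameter) or three (as a circumcircle).
The minimum enclosing circle is determined by three boundary points: Q, T, U.
Their circumcentre is (85/58, 33/58) with r² = 103685/1682.
The farthest remaining point S is at distance² 101133/1682 ≤ 103685/1682.
The points at distance exactly r from the centre are Q, T, U — 3 points.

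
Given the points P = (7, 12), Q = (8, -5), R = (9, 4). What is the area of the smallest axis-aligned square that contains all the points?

The bounding box has width 2 and height 17.
An axis-aligned square enclosing the set must have side ≥ max(width, height).
So the minimum side is max(2, 17) = 17.
Area = 17² = 289.

289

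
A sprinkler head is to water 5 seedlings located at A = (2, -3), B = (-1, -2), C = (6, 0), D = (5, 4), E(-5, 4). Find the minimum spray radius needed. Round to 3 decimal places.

5.852

By Welzl's lemma the MEC is supported by two points (diametrically opposite) or three points (on a circumcircle).
The farthest pair is C–E with squared distance 137. The circle on this segment as diameter has centre (0.5, 2) and r² = 137/4 = 34.25.
Check A: distance² to centre = 27.25 ≤ 34.25, so it lies inside.
All remaining points lie in this disk, and no smaller disk contains both endpoints, so this is the minimum enclosing circle.
r = √(34.25) ≈ 5.852.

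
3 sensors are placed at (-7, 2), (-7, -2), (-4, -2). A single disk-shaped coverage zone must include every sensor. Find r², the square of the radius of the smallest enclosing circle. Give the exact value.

6.25

Call the three points A, B, C in the order given.
Side lengths²: AB² = 16, AC² = 25, BC² = 9.
Since AC² = 25 ≥ 16 + 9 = 25, the angle opposite AC is not acute, so the smallest enclosing circle has AC as diameter.
Centre = midpoint of AC = (-5.5, 0), r² = 25/4 = 6.25.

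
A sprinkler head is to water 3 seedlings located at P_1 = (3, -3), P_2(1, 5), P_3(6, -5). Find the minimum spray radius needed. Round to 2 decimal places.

Side lengths²: P_1P_2² = 68, P_1P_3² = 13, P_2P_3² = 125.
Since P_2P_3² = 125 ≥ 68 + 13 = 81, the angle opposite P_2P_3 is not acute, so the smallest enclosing circle has P_2P_3 as diameter.
Centre = midpoint of P_2P_3 = (3.5, 0), r² = 125/4 = 31.25.
r = √(31.25) ≈ 5.59.

5.59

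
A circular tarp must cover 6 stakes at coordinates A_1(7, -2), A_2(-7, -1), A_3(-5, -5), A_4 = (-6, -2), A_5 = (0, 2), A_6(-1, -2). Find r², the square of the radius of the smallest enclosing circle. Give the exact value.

The minimum enclosing circle of a finite set is fixed by two of the points (as a diameter) or three (as a circumcircle).
The farthest pair is A_1–A_2 with squared distance 197. The circle on this segment as diameter has centre (0, -1.5) and r² = 197/4 = 49.25.
Check A_3: distance² to centre = 37.25 ≤ 49.25, so it lies inside.
All remaining points lie in this disk, and no smaller disk contains both endpoints, so this is the minimum enclosing circle.

49.25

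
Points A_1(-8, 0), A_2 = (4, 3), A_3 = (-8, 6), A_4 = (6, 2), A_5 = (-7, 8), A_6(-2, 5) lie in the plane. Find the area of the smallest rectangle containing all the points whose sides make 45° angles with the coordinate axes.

152

In coordinates u = x + y, v = x − y the rectangle is axis-aligned; the map (x,y)→(u,v) scales areas by 2.
u-values: -8, 7, -2, 8, 1, 3; range = 8 − (-8) = 16.
v-values: -8, 1, -14, 4, -15, -7; range = 4 − (-15) = 19.
Area = (16 × 19) / 2 = 152.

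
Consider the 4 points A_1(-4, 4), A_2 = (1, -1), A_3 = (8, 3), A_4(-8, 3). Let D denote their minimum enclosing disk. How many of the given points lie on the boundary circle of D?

The farthest pair is A_3–A_4 with squared distance 256. The circle on this segment as diameter has centre (0, 3) and r² = 256/4 = 64.
Check A_1: distance² to centre = 17 ≤ 64, so it lies inside.
All remaining points lie in this disk, and no smaller disk contains both endpoints, so this is the minimum enclosing circle.
The points at distance exactly r from the centre are A_3, A_4 — 2 points.

2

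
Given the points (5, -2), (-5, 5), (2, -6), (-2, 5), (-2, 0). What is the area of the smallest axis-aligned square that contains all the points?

The bounding box has width 10 and height 11.
An axis-aligned square enclosing the set must have side ≥ max(width, height).
So the minimum side is max(10, 11) = 11.
Area = 11² = 121.

121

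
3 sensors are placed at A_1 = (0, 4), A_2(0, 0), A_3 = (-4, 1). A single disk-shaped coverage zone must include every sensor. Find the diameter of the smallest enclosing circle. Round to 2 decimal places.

Side lengths²: A_1A_2² = 16, A_1A_3² = 25, A_2A_3² = 17.
Since A_1A_3² = 25 < 17 + 16 = 33, the triangle is acute, so the smallest enclosing circle is the circumcircle.
Circumcentre = (-1.625, 2), r² = 6.640625.
Diameter = 2r = 2√(6.640625) ≈ 5.15.

5.15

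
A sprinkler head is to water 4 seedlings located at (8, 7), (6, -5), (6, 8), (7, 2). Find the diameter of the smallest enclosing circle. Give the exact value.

13

The farthest pair is (6, -5)–(6, 8) with squared distance 169. The circle on this segment as diameter has centre (6, 1.5) and r² = 169/4 = 42.25.
Check (8, 7): distance² to centre = 34.25 ≤ 42.25, so it lies inside.
All remaining points lie in this disk, and no smaller disk contains both endpoints, so this is the minimum enclosing circle.
Diameter = 2r = 2√(42.25) = 13.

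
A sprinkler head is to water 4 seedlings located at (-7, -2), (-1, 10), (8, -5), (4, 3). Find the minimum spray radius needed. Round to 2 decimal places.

9.07

By Welzl's lemma the MEC is supported by two points (diametrically opposite) or three points (on a circumcircle).
The minimum enclosing circle is determined by three boundary points: (-7, -2), (-1, 10), (8, -5).
Their circumcentre is (16/11, 14/11) with r² = 9945/121.
The farthest remaining point (4, 3) is at distance² 1145/121 ≤ 9945/121.
r = √(9945/121) ≈ 9.07.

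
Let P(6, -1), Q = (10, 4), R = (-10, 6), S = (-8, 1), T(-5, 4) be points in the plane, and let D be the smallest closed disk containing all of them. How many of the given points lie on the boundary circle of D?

2

By Welzl's lemma the MEC is supported by two points (diametrically opposite) or three points (on a circumcircle).
The farthest pair is Q–R with squared distance 404. The circle on this segment as diameter has centre (0, 5) and r² = 404/4 = 101.
Check P: distance² to centre = 72 ≤ 101, so it lies inside.
All remaining points lie in this disk, and no smaller disk contains both endpoints, so this is the minimum enclosing circle.
The points at distance exactly r from the centre are Q, R — 2 points.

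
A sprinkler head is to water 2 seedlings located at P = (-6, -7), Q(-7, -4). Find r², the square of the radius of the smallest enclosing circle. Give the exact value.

The smallest circle enclosing two points has them as diameter endpoints.
Centre = midpoint = (-6.5, -5.5); r² = |PQ|²/4 = 10/4 = 2.5.

2.5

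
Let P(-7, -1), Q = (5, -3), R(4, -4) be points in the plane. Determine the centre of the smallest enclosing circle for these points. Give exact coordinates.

(-1, -2)

Side lengths²: PQ² = 148, PR² = 130, QR² = 2.
Since PQ² = 148 ≥ 130 + 2 = 132, the angle opposite PQ is not acute, so the smallest enclosing circle has PQ as diameter.
Centre = midpoint of PQ = (-1, -2), r² = 148/4 = 37.
Centre = (-1, -2).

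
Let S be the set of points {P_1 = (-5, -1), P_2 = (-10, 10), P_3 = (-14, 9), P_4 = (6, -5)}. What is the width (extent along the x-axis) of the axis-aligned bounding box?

20

max x = 6, min x = -14, so width = 20.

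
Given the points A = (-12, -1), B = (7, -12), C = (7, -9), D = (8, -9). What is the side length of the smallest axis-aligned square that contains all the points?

20

The bounding box has width 20 and height 11.
An axis-aligned square enclosing the set must have side ≥ max(width, height).
So the minimum side is max(20, 11) = 20.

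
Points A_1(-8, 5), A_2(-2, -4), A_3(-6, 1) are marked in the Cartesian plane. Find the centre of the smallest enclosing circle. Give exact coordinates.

Side lengths²: A_1A_2² = 117, A_1A_3² = 20, A_2A_3² = 41.
Since A_1A_2² = 117 ≥ 41 + 20 = 61, the angle opposite A_1A_2 is not acute, so the smallest enclosing circle has A_1A_2 as diameter.
Centre = midpoint of A_1A_2 = (-5, 0.5), r² = 117/4 = 29.25.
Centre = (-5, 0.5).

(-5, 0.5)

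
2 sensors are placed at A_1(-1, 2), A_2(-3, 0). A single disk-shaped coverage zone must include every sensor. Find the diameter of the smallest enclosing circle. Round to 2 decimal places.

The smallest circle enclosing two points has them as diameter endpoints.
Centre = midpoint = (-2, 1); r² = |A_1A_2|²/4 = 8/4 = 2.
Diameter = 2r = 2√2 ≈ 2.83.

2.83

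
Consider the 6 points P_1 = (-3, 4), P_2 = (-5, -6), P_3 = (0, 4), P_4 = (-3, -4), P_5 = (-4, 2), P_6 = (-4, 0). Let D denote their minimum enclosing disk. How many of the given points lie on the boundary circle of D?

By Welzl's lemma the MEC is supported by two points (diametrically opposite) or three points (on a circumcircle).
The farthest pair is P_2–P_3 with squared distance 125. The circle on this segment as diameter has centre (-2.5, -1) and r² = 125/4 = 31.25.
Check P_1: distance² to centre = 25.25 ≤ 31.25, so it lies inside.
All remaining points lie in this disk, and no smaller disk contains both endpoints, so this is the minimum enclosing circle.
The points at distance exactly r from the centre are P_2, P_3 — 2 points.

2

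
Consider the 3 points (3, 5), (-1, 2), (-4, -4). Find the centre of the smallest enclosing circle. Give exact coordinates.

(-0.5, 0.5)

Call the three points A, B, C in the order given.
Side lengths²: AB² = 25, AC² = 130, BC² = 45.
Since AC² = 130 ≥ 45 + 25 = 70, the angle opposite AC is not acute, so the smallest enclosing circle has AC as diameter.
Centre = midpoint of AC = (-0.5, 0.5), r² = 130/4 = 32.5.
Centre = (-0.5, 0.5).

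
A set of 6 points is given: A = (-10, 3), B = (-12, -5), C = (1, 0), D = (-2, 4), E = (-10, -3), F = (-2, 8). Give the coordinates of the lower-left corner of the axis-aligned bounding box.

x-range [-12, 1], y-range [-5, 8].
The lower-left corner is (-12, -5).

(-12, -5)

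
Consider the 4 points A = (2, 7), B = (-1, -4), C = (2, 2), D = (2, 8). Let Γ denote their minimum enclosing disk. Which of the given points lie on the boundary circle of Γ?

B, D

A smallest enclosing disk is always determined by at most three of the input points on its boundary.
The farthest pair is B–D with squared distance 153. The circle on this segment as diameter has centre (0.5, 2) and r² = 153/4 = 38.25.
Check A: distance² to centre = 27.25 ≤ 38.25, so it lies inside.
All remaining points lie in this disk, and no smaller disk contains both endpoints, so this is the minimum enclosing circle.
The points at distance exactly r from the centre are B, D — 2 points.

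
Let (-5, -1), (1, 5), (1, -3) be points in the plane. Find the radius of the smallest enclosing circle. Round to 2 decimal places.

Call the three points A, B, C in the order given.
Side lengths²: AB² = 72, AC² = 40, BC² = 64.
Since AB² = 72 < 64 + 40 = 104, the triangle is acute, so the smallest enclosing circle is the circumcircle.
Circumcentre = (-1, 1), r² = 20.
r = √20 ≈ 4.47.

4.47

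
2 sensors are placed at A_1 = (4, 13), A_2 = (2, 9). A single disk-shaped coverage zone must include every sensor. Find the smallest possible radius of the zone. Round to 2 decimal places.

2.24

The smallest circle enclosing two points has them as diameter endpoints.
Centre = midpoint = (3, 11); r² = |A_1A_2|²/4 = 20/4 = 5.
r = √5 ≈ 2.24.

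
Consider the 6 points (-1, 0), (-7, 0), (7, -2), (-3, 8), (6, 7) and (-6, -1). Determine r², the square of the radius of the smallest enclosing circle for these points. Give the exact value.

A smallest enclosing disk is always determined by at most three of the input points on its boundary.
The minimum enclosing circle is determined by three boundary points: (-7, 0), (7, -2), (6, 7).
Their circumcentre is (25/62, 113/62) with r² = 111725/1922.
The farthest remaining point (-3, 8) is at distance² 95605/1922 ≤ 111725/1922.

111725/1922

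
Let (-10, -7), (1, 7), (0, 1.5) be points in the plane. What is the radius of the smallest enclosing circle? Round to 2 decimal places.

Call the three points A, B, C in the order given.
Side lengths²: AB² = 317, AC² = 172.25, BC² = 31.25.
Since AB² = 317 ≥ 172.25 + 31.25 = 203.5, the angle opposite AB is not acute, so the smallest enclosing circle has AB as diameter.
Centre = midpoint of AB = (-4.5, 0), r² = 317/4 = 79.25.
r = √(79.25) ≈ 8.90.

8.90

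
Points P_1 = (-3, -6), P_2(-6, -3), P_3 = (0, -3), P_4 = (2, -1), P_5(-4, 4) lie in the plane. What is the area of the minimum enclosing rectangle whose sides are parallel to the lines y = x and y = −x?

In coordinates u = x + y, v = x − y the rectangle is axis-aligned; the map (x,y)→(u,v) scales areas by 2.
u-values: -9, -9, -3, 1, 0; range = 1 − (-9) = 10.
v-values: 3, -3, 3, 3, -8; range = 3 − (-8) = 11.
Area = (10 × 11) / 2 = 55.

55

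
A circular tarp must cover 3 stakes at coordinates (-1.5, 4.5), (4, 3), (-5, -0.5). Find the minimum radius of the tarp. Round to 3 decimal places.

Call the three points A, B, C in the order given.
Side lengths²: AB² = 32.5, AC² = 37.25, BC² = 93.25.
Since BC² = 93.25 ≥ 37.25 + 32.5 = 69.75, the angle opposite BC is not acute, so the smallest enclosing circle has BC as diameter.
Centre = midpoint of BC = (-0.5, 1.25), r² = 93.25/4 = 23.3125.
r = √(23.3125) ≈ 4.828.

4.828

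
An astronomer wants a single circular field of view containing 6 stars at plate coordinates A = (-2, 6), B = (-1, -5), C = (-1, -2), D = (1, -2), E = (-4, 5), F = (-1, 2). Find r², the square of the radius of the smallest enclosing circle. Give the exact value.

The farthest pair is A–B with squared distance 122. The circle on this segment as diameter has centre (-1.5, 0.5) and r² = 122/4 = 30.5.
Check C: distance² to centre = 6.5 ≤ 30.5, so it lies inside.
All remaining points lie in this disk, and no smaller disk contains both endpoints, so this is the minimum enclosing circle.

30.5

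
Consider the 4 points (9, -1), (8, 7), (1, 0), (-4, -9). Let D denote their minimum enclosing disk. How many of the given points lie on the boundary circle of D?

2

The minimum enclosing circle of a finite set is fixed by two of the points (as a diameter) or three (as a circumcircle).
The farthest pair is (8, 7)–(-4, -9) with squared distance 400. The circle on this segment as diameter has centre (2, -1) and r² = 400/4 = 100.
Check (9, -1): distance² to centre = 49 ≤ 100, so it lies inside.
All remaining points lie in this disk, and no smaller disk contains both endpoints, so this is the minimum enclosing circle.
The points at distance exactly r from the centre are (8, 7), (-4, -9) — 2 points.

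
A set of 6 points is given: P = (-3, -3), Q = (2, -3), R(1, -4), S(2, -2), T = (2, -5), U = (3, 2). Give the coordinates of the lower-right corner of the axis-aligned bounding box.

x-range [-3, 3], y-range [-5, 2].
The lower-right corner is (3, -5).

(3, -5)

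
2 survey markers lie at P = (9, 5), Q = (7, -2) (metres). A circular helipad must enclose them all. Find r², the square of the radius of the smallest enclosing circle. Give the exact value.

The smallest circle enclosing two points has them as diameter endpoints.
Centre = midpoint = (8, 1.5); r² = |PQ|²/4 = 53/4 = 13.25.

13.25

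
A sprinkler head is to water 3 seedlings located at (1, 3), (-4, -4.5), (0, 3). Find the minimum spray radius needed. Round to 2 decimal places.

4.51

Call the three points A, B, C in the order given.
Side lengths²: AB² = 81.25, AC² = 1, BC² = 72.25.
Since AB² = 81.25 ≥ 72.25 + 1 = 73.25, the angle opposite AB is not acute, so the smallest enclosing circle has AB as diameter.
Centre = midpoint of AB = (-1.5, -0.75), r² = 81.25/4 = 20.3125.
r = √(20.3125) ≈ 4.51.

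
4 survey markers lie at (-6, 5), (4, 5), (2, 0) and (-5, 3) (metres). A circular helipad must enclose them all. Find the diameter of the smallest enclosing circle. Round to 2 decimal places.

By Welzl's lemma the MEC is supported by two points (diametrically opposite) or three points (on a circumcircle).
The minimum enclosing circle is determined by three boundary points: (-6, 5), (4, 5), (2, 0).
Their circumcentre is (-1, 4.1) with r² = 25.81.
The farthest remaining point (-5, 3) is at distance² 17.21 ≤ 25.81.
Diameter = 2r = 2√(25.81) ≈ 10.16.

10.16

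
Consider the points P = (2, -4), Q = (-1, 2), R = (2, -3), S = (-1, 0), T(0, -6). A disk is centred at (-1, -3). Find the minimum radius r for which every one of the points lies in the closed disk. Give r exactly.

5

The required radius is the distance from (-1, -3) to the farthest point.
Squared distances: 10, 25, 9, 9, 10.
Maximum is 25, attained at Q.
r = √25 = 5.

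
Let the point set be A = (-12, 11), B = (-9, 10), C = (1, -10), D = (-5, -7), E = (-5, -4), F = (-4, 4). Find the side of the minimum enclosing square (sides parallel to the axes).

21

The bounding box has width 13 and height 21.
An axis-aligned square enclosing the set must have side ≥ max(width, height).
So the minimum side is max(13, 21) = 21.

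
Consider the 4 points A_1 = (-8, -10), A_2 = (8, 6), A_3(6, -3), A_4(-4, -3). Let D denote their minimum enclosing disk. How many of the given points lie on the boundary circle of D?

A smallest enclosing disk is always determined by at most three of the input points on its boundary.
The farthest pair is A_1–A_2 with squared distance 512. The circle on this segment as diameter has centre (0, -2) and r² = 512/4 = 128.
Check A_3: distance² to centre = 37 ≤ 128, so it lies inside.
All remaining points lie in this disk, and no smaller disk contains both endpoints, so this is the minimum enclosing circle.
The points at distance exactly r from the centre are A_1, A_2 — 2 points.

2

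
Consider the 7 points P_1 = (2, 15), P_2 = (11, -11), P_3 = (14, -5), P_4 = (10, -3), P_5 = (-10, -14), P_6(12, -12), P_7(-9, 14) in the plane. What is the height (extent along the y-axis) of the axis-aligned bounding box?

29

max y = 15, min y = -14, so height = 29.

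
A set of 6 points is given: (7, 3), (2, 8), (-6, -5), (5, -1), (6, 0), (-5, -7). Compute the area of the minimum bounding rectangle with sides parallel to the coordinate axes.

195

x ranges over [-6, 7], width 13.
y ranges over [-7, 8], height 15.
Area = 13 × 15 = 195.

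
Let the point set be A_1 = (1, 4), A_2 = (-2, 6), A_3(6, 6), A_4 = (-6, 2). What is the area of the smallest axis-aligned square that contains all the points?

144

The bounding box has width 12 and height 4.
An axis-aligned square enclosing the set must have side ≥ max(width, height).
So the minimum side is max(12, 4) = 12.
Area = 12² = 144.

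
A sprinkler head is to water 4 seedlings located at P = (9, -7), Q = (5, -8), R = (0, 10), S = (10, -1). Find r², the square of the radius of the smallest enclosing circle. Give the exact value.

The minimum enclosing circle of a finite set is fixed by two of the points (as a diameter) or three (as a circumcircle).
The farthest pair is P–R with squared distance 370. The circle on this segment as diameter has centre (4.5, 1.5) and r² = 370/4 = 92.5.
Check Q: distance² to centre = 90.5 ≤ 92.5, so it lies inside.
All remaining points lie in this disk, and no smaller disk contains both endpoints, so this is the minimum enclosing circle.

92.5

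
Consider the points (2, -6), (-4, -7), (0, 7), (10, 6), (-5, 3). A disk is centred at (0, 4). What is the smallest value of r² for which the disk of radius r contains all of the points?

137

The required radius is the distance from (0, 4) to the farthest point.
Squared distances: 104, 137, 9, 104, 26.
Maximum is 137, attained at (-4, -7).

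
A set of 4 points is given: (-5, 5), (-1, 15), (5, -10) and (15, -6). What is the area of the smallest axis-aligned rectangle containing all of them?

x ranges over [-5, 15], width 20.
y ranges over [-10, 15], height 25.
Area = 20 × 25 = 500.

500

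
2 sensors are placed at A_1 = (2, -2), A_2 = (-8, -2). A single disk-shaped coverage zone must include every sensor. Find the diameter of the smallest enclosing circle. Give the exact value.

10

The smallest circle enclosing two points has them as diameter endpoints.
Centre = midpoint = (-3, -2); r² = |A_1A_2|²/4 = 100/4 = 25.
Diameter = 2r = 2√25 = 10.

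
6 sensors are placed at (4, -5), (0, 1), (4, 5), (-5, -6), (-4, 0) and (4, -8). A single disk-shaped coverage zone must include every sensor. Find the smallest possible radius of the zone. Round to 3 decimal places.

7.280

The minimum enclosing circle is determined by three boundary points: (4, 5), (-5, -6), (4, -8).
Their circumcentre is (13/18, -1.5) with r² = 8585/162.
The farthest remaining point (-4, 0) is at distance² 3977/162 ≤ 8585/162.
r = √(8585/162) ≈ 7.280.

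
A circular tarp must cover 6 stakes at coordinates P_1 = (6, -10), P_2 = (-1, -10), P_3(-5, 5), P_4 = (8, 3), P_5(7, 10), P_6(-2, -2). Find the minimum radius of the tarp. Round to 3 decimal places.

10.770

The farthest pair is P_2–P_5 with squared distance 464. The circle on this segment as diameter has centre (3, 0) and r² = 464/4 = 116.
Check P_1: distance² to centre = 109 ≤ 116, so it lies inside.
All remaining points lie in this disk, and no smaller disk contains both endpoints, so this is the minimum enclosing circle.
r = √116 ≈ 10.770.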